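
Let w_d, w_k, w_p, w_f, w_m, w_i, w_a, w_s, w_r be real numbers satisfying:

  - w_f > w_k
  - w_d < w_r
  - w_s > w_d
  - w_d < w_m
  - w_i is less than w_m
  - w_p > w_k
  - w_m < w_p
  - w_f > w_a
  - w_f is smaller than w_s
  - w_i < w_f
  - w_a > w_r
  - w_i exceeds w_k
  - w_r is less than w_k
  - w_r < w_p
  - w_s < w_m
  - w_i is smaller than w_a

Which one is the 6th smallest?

The consecutive relations fix a unique order: w_d < w_r < w_k < w_i < w_a < w_f < w_s < w_m < w_p.
Counting 6 from the smallest end gives w_f.

w_f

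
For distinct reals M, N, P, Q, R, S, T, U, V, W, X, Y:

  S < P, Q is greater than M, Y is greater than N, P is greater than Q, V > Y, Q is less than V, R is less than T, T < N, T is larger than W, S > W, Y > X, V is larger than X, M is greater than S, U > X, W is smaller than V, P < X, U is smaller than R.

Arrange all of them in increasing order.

The consecutive links are each given: W < S; S < M; M < Q; Q < P; P < X; X < U; U < R; R < T; T < N; N < Y; Y < V.

W < S < M < Q < P < X < U < R < T < N < Y < V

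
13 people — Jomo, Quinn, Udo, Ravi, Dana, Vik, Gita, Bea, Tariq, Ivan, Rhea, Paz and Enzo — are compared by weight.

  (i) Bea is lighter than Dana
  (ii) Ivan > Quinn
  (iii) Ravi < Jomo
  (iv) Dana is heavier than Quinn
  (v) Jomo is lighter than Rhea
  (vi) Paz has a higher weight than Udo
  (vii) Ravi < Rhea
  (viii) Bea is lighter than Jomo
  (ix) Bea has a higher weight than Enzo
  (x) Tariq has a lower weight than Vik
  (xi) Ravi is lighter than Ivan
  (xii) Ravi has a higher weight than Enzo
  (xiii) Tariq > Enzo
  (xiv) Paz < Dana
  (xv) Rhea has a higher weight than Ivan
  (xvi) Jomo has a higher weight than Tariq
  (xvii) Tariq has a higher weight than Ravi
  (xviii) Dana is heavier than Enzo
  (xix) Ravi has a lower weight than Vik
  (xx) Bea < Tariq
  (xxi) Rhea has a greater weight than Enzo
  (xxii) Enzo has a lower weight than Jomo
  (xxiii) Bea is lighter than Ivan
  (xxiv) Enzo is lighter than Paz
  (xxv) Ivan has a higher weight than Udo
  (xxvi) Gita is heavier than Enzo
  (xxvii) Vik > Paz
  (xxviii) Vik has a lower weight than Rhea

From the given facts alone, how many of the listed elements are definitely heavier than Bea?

The elements the relations force above Bea are Dana, Tariq, Ivan, Jomo, Vik, Rhea — no chain reaches any other.
That is 6.

6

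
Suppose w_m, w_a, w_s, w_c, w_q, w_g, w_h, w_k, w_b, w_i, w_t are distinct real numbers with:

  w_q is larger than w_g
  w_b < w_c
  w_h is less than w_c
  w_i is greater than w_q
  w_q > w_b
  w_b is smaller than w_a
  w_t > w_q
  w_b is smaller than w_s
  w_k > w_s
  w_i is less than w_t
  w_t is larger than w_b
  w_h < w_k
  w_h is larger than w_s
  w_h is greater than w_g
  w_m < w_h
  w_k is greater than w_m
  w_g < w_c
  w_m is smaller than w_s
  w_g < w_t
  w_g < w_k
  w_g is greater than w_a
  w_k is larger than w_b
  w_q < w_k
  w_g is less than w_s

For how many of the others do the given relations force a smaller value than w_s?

4

The elements the relations force below w_s are w_m, w_b, w_a, w_g — no chain reaches any other.
That is 4.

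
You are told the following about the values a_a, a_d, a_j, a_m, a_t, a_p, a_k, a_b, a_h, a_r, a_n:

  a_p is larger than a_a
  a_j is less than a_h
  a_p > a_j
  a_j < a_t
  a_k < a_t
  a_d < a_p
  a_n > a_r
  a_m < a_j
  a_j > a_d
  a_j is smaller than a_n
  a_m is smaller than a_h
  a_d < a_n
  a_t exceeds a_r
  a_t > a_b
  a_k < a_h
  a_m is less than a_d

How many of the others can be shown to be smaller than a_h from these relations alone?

4

Directly below a_h: a_m, a_j, a_k.
One step further: a_d (4 so far).
Nothing else is reachable below a_h; 4 in all.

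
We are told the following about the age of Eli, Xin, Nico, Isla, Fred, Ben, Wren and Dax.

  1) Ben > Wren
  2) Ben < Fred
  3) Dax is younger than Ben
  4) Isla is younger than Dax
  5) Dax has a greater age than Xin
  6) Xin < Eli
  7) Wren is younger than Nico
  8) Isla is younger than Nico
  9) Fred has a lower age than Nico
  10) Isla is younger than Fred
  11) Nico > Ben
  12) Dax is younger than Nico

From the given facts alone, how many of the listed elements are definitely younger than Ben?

4

From Ben the given relations immediately reach Wren, Dax.
From those, Isla, Xin — 4 in total.
Nothing else is reachable below Ben; 4 in all.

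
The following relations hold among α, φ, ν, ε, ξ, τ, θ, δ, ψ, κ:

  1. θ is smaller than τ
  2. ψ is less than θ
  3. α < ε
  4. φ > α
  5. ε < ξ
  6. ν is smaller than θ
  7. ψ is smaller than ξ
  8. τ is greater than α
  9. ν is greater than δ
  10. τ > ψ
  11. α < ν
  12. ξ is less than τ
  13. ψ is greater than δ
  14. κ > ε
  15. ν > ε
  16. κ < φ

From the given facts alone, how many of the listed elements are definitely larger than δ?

5

Directly above δ: ψ, ν.
One step further: θ, ξ, τ (5 so far).
Nothing else is reachable above δ; 5 in all.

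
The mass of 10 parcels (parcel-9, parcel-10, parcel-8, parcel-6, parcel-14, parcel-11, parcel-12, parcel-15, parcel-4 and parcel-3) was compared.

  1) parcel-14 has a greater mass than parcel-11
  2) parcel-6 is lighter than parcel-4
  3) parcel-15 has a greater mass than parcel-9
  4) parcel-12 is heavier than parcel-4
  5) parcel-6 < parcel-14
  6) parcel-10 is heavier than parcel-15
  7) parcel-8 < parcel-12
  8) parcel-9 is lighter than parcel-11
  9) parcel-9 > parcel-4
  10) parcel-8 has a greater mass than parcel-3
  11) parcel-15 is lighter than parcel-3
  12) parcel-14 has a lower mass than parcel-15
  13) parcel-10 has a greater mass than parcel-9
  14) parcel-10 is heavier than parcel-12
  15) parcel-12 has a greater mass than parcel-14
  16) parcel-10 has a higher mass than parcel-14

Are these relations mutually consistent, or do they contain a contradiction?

consistent

The single ordering parcel-6 < parcel-4 < parcel-9 < parcel-11 < parcel-14 < parcel-15 < parcel-3 < parcel-8 < parcel-12 < parcel-10 satisfies every listed relation, so no contradiction arises.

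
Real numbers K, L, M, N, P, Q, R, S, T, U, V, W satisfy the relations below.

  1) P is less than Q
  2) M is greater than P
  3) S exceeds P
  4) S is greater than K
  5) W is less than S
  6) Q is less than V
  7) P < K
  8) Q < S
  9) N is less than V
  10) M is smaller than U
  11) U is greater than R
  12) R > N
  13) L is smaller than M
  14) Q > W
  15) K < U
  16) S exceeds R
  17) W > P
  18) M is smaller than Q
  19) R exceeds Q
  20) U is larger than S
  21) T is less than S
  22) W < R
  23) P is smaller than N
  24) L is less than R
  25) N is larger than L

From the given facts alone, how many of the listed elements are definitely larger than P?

9

The elements the relations force above P are M, W, N, K, Q, R, V, S, U — no chain reaches any other.
That is 9.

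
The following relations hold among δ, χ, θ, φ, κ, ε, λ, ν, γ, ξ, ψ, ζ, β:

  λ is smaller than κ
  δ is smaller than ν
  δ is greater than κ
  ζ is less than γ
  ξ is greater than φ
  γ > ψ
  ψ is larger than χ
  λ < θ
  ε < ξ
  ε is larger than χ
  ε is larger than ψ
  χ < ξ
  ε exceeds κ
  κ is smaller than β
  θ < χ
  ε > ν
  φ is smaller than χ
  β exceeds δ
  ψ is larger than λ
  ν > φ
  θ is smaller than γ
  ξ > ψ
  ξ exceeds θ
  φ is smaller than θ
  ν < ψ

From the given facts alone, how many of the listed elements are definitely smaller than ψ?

Directly below ψ: λ, χ, ν.
One step further: φ, θ, δ (6 so far).
One step further: κ (7 so far).
No other element is forced below ψ by the given relations, so the count is 7.

7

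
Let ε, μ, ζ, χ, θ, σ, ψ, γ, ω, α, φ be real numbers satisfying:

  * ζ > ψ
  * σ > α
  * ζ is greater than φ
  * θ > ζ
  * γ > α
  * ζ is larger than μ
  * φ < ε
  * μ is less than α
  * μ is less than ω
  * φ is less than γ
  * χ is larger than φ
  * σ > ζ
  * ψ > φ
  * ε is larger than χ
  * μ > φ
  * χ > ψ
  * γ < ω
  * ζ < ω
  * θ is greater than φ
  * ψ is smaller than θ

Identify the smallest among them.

Chaining upward from φ: directly above it, ψ, μ, ζ, γ, χ, ε, θ; then α, σ, ω.
That covers every other element, and nothing is given below φ, so φ is the smallest.

φ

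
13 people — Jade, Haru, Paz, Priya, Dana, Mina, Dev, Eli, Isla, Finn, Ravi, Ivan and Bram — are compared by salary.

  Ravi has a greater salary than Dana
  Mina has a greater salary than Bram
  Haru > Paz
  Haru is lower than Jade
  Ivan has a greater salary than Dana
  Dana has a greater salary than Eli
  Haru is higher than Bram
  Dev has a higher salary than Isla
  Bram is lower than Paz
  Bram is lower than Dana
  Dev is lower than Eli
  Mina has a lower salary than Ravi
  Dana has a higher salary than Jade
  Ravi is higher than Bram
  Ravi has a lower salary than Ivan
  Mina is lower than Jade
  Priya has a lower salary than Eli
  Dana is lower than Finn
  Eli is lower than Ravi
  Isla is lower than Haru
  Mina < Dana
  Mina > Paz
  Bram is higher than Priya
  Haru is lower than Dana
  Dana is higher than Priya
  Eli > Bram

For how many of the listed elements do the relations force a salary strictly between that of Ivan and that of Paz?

The relations place Paz below Ivan. An element lies strictly between them when it is forced above Paz and also forced below Ivan.
Above Paz: {Haru, Mina, Jade, Dana, Finn, Ravi}. Below Ivan: {Priya, Bram, Isla, Haru, Mina, Dev, Eli, Jade, Dana, Ravi}.
Intersection: {Haru, Mina, Jade, Dana, Ravi} — 5.

5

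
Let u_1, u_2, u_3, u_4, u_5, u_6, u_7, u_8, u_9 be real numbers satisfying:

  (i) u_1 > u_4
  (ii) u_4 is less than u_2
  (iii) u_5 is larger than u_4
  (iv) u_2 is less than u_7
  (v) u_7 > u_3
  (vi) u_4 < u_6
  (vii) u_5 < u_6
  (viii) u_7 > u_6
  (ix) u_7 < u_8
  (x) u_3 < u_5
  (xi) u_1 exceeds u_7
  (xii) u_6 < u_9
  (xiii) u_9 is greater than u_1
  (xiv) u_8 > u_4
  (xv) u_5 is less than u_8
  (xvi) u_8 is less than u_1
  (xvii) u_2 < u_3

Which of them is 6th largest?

Piecing the relations together gives one ordering: u_4 < u_2 < u_3 < u_5 < u_6 < u_7 < u_8 < u_1 < u_9.
Counting 6 from the largest end gives u_5.

u_5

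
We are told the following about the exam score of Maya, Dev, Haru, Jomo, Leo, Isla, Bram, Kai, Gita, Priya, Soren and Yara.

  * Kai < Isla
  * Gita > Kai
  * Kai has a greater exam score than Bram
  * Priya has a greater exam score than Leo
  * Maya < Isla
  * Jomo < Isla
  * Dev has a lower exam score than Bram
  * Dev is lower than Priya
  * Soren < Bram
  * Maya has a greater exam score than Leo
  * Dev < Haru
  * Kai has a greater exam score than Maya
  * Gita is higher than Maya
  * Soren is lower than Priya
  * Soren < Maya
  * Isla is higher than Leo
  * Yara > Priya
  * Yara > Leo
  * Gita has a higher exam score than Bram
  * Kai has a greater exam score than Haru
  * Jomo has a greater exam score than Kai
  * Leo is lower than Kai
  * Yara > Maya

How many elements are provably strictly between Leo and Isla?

3

Chaining upward from Leo reaches: Priya, Maya, Kai, Gita, Jomo, Yara.
Chaining downward from Isla reaches: Soren, Dev, Haru, Maya, Bram, Kai, Jomo.
Strictly between Leo and Isla are those in both lists: Maya, Kai, Jomo — 3 elements.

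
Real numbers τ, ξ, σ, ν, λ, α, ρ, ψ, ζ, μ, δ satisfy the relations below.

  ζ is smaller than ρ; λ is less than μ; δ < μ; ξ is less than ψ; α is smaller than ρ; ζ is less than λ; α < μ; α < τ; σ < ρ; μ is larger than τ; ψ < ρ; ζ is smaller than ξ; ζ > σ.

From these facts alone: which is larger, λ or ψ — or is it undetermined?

undetermined

Following every chain through λ: above λ we get μ; below λ we get σ, ζ.
ψ is not reached, and no chain runs the other way from ψ to λ.
So the given relations leave the order of λ and ψ undetermined.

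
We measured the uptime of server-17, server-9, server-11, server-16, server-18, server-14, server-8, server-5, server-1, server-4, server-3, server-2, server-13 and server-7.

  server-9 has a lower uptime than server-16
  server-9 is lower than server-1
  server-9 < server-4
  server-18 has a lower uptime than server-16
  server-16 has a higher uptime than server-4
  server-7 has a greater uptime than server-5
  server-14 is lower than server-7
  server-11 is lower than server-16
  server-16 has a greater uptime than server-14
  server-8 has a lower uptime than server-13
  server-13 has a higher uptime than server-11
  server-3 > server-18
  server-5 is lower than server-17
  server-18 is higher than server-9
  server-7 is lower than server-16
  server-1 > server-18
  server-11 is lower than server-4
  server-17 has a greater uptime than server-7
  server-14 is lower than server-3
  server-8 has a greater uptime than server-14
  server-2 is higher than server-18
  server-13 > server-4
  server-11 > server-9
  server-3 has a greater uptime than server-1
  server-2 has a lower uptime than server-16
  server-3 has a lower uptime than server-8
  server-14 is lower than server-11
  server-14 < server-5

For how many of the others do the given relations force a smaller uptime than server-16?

8

From server-16 the given relations immediately reach server-9, server-18, server-14, server-11, server-7, server-2, server-4.
From those, server-5 — 8 in total.
Nothing else is reachable below server-16; 8 in all.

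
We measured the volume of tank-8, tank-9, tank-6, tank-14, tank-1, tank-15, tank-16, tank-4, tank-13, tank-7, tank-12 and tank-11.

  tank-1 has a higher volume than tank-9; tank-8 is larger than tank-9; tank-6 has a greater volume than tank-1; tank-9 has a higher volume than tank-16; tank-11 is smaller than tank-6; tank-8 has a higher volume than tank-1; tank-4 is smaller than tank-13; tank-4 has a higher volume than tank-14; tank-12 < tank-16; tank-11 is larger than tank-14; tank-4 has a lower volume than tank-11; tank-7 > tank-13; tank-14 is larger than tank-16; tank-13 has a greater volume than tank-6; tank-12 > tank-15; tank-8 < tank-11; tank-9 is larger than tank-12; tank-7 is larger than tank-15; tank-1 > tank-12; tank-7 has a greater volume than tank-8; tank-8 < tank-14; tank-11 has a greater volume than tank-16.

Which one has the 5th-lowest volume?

Chaining the given pairs: tank-15 < tank-12 < tank-16 < tank-9 < tank-1 < tank-8 < tank-14 < tank-4 < tank-11 < tank-6 < tank-13 < tank-7.
Counting 5 from the smallest end gives tank-1.

tank-1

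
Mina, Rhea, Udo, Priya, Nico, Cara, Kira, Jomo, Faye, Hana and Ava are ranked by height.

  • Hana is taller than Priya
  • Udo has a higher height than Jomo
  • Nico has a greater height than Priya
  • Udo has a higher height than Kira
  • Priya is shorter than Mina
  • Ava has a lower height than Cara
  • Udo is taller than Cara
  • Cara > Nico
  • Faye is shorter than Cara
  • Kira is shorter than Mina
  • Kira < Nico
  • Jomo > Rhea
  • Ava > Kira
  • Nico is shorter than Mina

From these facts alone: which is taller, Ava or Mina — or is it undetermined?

undetermined

Following every chain through Ava: above Ava we get Cara, Udo; below Ava we get Kira.
Mina is not reached, and no chain runs the other way from Mina to Ava.
So the given relations leave the order of Ava and Mina undetermined.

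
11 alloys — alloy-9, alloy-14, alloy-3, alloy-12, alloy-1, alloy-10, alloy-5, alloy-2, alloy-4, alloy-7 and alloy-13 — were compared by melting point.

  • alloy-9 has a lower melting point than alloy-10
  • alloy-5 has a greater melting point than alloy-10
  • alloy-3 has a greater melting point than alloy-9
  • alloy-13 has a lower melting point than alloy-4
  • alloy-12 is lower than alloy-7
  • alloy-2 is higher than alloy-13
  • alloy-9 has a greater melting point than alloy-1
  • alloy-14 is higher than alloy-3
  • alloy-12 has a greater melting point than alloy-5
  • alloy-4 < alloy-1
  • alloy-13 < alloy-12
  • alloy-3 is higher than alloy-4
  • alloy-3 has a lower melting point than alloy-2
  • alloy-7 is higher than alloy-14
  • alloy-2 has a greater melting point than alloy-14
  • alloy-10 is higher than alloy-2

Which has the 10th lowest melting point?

Chaining the given pairs: alloy-13 < alloy-4 < alloy-1 < alloy-9 < alloy-3 < alloy-14 < alloy-2 < alloy-10 < alloy-5 < alloy-12 < alloy-7.
The 10th smallest is alloy-12.

alloy-12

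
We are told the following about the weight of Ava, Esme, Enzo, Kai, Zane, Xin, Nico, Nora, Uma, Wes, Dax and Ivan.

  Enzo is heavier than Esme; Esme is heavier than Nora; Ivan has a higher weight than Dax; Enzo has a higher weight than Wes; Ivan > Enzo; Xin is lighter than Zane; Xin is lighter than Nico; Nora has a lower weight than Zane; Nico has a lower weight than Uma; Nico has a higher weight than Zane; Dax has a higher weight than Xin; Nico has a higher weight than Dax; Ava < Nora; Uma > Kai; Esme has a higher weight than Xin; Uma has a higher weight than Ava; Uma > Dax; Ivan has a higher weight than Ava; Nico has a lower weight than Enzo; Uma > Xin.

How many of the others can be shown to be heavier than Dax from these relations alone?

Directly above Dax: Nico, Ivan, Uma.
One step further: Enzo (4 so far).
Nothing else is reachable above Dax; 4 in all.

4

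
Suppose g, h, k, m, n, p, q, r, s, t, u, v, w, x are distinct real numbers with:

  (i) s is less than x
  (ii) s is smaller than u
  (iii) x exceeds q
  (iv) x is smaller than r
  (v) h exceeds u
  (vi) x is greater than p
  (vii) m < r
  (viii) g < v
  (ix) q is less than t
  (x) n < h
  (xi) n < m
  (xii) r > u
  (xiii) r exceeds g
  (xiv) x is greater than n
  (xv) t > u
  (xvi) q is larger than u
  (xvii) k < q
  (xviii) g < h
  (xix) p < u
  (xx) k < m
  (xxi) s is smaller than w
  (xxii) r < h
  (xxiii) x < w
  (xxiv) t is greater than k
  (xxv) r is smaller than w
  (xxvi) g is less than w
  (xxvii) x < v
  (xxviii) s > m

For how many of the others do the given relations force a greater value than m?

From m the given relations immediately reach s, r.
From those, u, x, h, w — 6 in total.
From those, q, t, v — 9 in total.
No other element is forced above m by the given relations, so the count is 9.

9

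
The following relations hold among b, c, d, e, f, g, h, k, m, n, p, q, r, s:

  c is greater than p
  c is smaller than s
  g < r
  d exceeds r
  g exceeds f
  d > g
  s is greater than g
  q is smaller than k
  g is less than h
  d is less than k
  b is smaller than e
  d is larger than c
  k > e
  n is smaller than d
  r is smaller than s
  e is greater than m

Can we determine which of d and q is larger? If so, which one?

undetermined

Following every chain through q: above q we get k.
d is not reached, and no chain runs the other way from d to q.
So the given relations leave the order of q and d undetermined.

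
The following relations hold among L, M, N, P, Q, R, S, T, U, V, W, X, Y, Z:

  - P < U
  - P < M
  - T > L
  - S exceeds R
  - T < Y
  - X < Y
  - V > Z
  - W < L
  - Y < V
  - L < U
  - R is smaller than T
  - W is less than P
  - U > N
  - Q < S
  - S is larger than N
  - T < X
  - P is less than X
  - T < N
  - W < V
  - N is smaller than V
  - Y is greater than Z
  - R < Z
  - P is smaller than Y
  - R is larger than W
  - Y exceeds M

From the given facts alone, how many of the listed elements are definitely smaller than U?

Directly below U: P, L, N.
One step further: W, T (5 so far).
One step further: R (6 so far).
Nothing else is reachable below U; 6 in all.

6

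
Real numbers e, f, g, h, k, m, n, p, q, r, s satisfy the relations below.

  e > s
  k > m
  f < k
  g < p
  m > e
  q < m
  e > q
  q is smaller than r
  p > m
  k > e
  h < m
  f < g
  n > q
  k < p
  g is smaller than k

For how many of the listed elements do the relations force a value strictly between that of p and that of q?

3

The relations place q below p. An element lies strictly between them when it is forced above q and also forced below p.
Above q: {n, e, r, m, k}. Below p: {h, f, g, s, e, m, k}.
Intersection: {e, m, k} — 3.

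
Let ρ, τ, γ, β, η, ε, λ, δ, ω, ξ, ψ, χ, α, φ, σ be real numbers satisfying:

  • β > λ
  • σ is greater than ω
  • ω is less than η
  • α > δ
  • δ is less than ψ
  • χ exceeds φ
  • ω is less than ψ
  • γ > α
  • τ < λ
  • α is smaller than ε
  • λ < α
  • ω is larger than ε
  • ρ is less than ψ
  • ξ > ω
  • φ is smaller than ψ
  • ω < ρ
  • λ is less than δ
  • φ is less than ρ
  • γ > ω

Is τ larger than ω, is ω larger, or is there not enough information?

The relevant relations are τ < λ; λ < δ; δ < α; α < ε; ε < ω.
Together: τ < λ < δ < α < ε < ω.
So ω is larger.

ω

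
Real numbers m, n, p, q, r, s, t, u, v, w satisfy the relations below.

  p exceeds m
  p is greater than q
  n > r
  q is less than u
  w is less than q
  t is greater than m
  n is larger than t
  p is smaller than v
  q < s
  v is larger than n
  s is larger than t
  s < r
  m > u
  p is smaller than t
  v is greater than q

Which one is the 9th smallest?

n

The consecutive relations fix a unique order: w < q < u < m < p < t < s < r < n < v.
Counting 9 from the smallest end gives n.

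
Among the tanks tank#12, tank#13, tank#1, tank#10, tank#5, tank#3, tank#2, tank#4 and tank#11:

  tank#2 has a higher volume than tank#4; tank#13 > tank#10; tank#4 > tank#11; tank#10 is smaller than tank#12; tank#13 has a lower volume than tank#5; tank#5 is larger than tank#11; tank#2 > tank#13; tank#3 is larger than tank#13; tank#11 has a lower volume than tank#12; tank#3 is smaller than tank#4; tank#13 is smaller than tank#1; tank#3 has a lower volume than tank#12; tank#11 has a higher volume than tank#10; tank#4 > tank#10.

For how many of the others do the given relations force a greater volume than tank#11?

The elements the relations force above tank#11 are tank#4, tank#2, tank#12, tank#5 — no chain reaches any other.
That is 4.

4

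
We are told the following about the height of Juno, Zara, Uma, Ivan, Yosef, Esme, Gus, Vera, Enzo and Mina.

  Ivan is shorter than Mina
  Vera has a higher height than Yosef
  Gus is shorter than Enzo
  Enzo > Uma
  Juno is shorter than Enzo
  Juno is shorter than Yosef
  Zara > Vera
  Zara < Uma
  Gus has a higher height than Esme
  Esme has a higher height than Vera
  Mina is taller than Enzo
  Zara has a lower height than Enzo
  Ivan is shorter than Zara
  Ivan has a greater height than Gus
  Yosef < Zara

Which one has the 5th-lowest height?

Gus

The consecutive relations fix a unique order: Juno < Yosef < Vera < Esme < Gus < Ivan < Zara < Uma < Enzo < Mina.
The 5th smallest is Gus.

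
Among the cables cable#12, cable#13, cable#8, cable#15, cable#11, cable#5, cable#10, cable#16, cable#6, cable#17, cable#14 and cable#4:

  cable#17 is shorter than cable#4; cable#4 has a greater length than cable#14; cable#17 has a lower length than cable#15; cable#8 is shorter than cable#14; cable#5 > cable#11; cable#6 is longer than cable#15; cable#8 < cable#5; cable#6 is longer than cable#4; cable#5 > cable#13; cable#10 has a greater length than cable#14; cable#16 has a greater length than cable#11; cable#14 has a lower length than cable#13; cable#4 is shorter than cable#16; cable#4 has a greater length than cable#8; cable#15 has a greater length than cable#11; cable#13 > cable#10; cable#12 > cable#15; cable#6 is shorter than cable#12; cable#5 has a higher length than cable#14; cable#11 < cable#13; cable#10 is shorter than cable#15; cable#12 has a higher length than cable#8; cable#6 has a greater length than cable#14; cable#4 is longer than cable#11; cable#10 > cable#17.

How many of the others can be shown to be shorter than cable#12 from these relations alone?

8

From cable#12 the given relations immediately reach cable#8, cable#15, cable#6.
From those, cable#17, cable#14, cable#11, cable#10, cable#4 — 8 in total.
No other element is forced below cable#12 by the given relations, so the count is 8.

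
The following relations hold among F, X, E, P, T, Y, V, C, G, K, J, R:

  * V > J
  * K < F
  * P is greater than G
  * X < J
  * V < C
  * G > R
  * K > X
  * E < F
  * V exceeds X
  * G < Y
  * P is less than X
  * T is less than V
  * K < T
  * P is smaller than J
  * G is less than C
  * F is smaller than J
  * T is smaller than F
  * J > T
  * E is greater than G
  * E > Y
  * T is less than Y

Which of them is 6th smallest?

T

Piecing the relations together gives one ordering: R < G < P < X < K < T < Y < E < F < J < V < C.
Counting 6 from the smallest end gives T.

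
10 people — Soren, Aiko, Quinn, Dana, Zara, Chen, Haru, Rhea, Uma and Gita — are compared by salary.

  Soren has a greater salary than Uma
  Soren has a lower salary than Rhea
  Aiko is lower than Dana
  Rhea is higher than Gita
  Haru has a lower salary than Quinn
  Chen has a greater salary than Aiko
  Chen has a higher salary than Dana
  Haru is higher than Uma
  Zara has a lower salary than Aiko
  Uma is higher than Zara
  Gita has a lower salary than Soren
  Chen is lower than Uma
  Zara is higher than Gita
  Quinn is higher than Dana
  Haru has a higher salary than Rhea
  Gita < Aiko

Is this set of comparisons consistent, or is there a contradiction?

The single ordering Gita < Zara < Aiko < Dana < Chen < Uma < Soren < Rhea < Haru < Quinn satisfies every listed relation, so no contradiction arises.

consistent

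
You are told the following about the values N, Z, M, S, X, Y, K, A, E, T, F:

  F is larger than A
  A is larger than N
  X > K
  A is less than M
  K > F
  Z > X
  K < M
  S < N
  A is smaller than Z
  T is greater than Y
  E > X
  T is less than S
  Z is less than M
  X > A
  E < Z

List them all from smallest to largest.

The consecutive links are each given: Y < T; T < S; S < N; N < A; A < F; F < K; K < X; X < E; E < Z; Z < M.

Y < T < S < N < A < F < K < X < E < Z < M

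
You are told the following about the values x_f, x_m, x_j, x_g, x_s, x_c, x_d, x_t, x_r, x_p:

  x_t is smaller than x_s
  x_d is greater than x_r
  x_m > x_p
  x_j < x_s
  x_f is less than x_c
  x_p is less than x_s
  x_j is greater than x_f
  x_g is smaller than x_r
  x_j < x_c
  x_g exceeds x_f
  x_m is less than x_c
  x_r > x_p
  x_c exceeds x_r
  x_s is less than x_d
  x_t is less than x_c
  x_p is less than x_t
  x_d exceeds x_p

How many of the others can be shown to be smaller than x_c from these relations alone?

Directly below x_c: x_f, x_j, x_t, x_r, x_m.
One step further: x_p, x_g (7 so far).
Nothing else is reachable below x_c; 7 in all.

7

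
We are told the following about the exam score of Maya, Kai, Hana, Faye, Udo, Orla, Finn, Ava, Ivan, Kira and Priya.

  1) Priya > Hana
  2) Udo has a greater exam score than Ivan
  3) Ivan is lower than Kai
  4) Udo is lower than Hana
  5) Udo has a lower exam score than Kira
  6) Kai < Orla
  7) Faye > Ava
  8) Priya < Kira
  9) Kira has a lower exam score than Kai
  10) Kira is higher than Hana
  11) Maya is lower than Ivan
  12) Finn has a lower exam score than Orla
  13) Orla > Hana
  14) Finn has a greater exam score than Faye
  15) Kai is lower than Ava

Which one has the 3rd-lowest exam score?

Udo

The consecutive relations fix a unique order: Maya < Ivan < Udo < Hana < Priya < Kira < Kai < Ava < Faye < Finn < Orla.
Counting 3 from the smallest end gives Udo.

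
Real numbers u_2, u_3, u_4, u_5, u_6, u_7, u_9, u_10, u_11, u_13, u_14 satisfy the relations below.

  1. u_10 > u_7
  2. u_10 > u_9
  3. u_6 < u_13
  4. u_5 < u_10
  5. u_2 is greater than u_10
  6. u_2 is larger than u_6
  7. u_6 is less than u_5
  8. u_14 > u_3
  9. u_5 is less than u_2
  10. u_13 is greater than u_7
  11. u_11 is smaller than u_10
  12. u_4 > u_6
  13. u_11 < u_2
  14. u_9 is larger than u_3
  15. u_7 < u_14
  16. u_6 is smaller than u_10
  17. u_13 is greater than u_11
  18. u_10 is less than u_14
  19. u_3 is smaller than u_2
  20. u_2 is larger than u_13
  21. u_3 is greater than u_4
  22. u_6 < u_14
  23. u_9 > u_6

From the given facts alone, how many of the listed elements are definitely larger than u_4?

Directly above u_4: u_3.
One step further: u_9, u_14, u_2 (4 so far).
One step further: u_10 (5 so far).
Nothing else is reachable above u_4; 5 in all.

5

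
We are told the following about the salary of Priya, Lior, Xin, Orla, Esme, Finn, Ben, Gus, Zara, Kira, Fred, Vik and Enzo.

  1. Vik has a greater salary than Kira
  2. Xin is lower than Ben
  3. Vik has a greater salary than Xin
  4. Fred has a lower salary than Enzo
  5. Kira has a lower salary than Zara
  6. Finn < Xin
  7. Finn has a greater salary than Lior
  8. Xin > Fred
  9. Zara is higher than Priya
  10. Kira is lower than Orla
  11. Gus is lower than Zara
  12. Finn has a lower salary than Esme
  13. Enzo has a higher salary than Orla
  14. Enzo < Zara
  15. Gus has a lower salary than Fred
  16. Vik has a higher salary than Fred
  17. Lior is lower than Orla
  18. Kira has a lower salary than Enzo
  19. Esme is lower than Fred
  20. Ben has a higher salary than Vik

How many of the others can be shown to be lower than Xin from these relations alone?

The elements the relations force below Xin are Lior, Finn, Esme, Gus, Fred — no chain reaches any other.
That is 5.

5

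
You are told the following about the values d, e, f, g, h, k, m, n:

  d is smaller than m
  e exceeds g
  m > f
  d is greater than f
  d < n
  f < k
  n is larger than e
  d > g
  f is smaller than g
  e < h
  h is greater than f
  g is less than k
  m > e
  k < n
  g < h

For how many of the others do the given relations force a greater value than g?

Directly above g: k, d, e, h.
One step further: n, m (6 so far).
Nothing else is reachable above g; 6 in all.

6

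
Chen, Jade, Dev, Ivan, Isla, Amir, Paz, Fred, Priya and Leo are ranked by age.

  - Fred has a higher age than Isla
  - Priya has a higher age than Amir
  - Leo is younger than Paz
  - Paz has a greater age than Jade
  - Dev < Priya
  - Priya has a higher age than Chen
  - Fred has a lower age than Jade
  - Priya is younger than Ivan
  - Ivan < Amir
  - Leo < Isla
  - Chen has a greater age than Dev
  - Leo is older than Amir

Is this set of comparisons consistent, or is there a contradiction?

Chaining the given relations yields Priya < Ivan < Amir, so Priya < Amir. But one relation states Amir < Priya. These cannot both hold.

inconsistent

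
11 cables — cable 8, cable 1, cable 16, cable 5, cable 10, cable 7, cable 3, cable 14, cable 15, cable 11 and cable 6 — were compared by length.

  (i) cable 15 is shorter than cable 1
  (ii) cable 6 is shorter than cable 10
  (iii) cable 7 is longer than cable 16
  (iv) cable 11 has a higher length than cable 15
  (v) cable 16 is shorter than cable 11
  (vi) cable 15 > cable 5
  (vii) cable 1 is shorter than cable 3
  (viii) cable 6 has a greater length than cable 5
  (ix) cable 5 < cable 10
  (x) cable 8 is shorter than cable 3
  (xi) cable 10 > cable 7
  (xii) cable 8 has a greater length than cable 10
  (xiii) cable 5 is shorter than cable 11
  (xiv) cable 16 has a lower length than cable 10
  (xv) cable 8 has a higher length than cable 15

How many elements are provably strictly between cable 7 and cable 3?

Chaining upward from cable 7 reaches: cable 10, cable 8.
Chaining downward from cable 3 reaches: cable 16, cable 5, cable 15, cable 6, cable 10, cable 1, cable 8.
Strictly between cable 7 and cable 3 are those in both lists: cable 10, cable 8 — 2 elements.

2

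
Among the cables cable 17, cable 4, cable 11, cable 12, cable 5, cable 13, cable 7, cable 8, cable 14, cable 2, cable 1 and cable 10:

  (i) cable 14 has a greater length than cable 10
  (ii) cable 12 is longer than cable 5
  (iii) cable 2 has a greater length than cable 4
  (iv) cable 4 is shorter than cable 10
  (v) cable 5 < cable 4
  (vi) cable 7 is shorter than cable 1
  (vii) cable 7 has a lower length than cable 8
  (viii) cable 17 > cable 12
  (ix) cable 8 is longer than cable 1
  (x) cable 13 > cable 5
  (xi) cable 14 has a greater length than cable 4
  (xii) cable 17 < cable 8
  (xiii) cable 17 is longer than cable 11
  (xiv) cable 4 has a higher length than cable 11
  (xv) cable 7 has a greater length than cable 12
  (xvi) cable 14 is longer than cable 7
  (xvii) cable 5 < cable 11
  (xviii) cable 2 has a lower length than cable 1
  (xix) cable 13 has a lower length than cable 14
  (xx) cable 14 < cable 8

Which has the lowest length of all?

cable 5

cable 11 is not least since cable 5 < cable 11; cable 4 is not least since cable 5 < cable 4; cable 2 is not least since cable 4 < cable 2; cable 12 is not least since cable 5 < cable 12; cable 10 is not least since cable 4 < cable 10; cable 13 is not least since cable 5 < cable 13; cable 7 is not least since cable 12 < cable 7; cable 14 is not least since cable 4 < cable 14; cable 17 is not least since cable 12 < cable 17; cable 1 is not least since cable 2 < cable 1; cable 8 is not least since cable 17 < cable 8.
Only cable 5 has nothing below it, so cable 5 is the lowest length.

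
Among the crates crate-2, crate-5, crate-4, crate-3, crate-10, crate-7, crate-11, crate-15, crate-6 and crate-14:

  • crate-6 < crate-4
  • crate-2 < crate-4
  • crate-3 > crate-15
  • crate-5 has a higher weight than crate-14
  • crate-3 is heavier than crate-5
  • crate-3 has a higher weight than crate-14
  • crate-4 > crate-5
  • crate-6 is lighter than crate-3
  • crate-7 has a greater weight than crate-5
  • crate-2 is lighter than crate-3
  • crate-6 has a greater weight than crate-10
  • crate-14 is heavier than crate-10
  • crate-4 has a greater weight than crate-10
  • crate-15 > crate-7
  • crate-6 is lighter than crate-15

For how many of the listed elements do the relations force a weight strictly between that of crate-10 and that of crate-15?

4

Chaining upward from crate-10 reaches: crate-14, crate-6, crate-5, crate-4, crate-7, crate-3.
Chaining downward from crate-15 reaches: crate-14, crate-6, crate-5, crate-7.
Strictly between crate-10 and crate-15 are those in both lists: crate-14, crate-6, crate-5, crate-7 — 4 elements.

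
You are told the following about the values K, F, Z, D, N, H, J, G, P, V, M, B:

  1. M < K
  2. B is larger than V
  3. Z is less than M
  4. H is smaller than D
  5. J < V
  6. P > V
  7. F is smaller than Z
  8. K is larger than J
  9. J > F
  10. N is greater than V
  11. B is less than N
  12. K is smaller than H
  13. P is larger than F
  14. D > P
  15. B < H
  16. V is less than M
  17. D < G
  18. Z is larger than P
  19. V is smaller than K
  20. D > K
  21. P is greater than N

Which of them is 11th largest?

Chaining the given pairs: F < J < V < B < N < P < Z < M < K < H < D < G.
Counting 11 from the largest end gives J.

J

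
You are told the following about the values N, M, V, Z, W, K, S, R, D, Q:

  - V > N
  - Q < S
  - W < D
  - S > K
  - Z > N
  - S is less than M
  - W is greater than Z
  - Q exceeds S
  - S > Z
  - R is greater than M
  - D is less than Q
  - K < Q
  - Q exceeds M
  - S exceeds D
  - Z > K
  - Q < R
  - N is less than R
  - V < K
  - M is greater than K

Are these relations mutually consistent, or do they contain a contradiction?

inconsistent

We have Q < S stated directly, yet also S < M < Q by chaining the others — so S < Q. Contradiction.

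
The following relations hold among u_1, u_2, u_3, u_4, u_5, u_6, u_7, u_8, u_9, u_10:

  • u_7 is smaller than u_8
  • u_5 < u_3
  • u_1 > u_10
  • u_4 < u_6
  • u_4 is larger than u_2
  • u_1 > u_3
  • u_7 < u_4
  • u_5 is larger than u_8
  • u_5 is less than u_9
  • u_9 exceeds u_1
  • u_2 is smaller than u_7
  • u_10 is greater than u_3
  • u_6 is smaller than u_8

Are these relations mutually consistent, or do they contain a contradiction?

The single ordering u_2 < u_7 < u_4 < u_6 < u_8 < u_5 < u_3 < u_10 < u_1 < u_9 satisfies every listed relation, so no contradiction arises.

consistent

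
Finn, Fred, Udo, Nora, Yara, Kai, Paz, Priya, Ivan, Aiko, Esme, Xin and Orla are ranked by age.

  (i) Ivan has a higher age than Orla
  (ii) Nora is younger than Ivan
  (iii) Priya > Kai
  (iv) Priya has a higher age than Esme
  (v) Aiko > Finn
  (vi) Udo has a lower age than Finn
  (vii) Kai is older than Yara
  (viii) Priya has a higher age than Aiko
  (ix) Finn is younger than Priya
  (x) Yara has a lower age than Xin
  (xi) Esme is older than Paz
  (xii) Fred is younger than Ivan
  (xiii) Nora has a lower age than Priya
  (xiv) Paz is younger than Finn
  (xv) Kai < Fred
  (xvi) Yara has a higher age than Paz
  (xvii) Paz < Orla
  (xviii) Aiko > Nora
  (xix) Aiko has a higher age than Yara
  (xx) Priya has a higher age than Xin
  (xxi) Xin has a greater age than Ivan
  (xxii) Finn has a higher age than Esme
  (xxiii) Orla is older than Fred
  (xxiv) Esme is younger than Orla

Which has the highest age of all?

Priya

Udo is not greatest since Udo < Finn; Paz is not greatest since Paz < Esme; Yara is not greatest since Yara < Xin; Kai is not greatest since Kai < Fred; Fred is not greatest since Fred < Orla; Nora is not greatest since Nora < Ivan; Esme is not greatest since Esme < Priya; Orla is not greatest since Orla < Ivan; Finn is not greatest since Finn < Aiko; Aiko is not greatest since Aiko < Priya; Ivan is not greatest since Ivan < Xin; Xin is not greatest since Xin < Priya.
Only Priya has nothing above it, so Priya is the highest age.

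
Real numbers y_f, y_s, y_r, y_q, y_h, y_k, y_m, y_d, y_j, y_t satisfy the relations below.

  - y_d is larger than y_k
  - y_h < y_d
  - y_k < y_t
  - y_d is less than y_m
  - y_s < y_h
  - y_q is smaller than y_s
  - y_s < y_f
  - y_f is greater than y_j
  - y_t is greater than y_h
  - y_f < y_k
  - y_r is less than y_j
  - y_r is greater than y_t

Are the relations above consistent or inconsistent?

We have y_k < y_t stated directly, yet also y_t < y_r < y_j < y_f < y_k by chaining the others — so y_t < y_k. Contradiction.

inconsistent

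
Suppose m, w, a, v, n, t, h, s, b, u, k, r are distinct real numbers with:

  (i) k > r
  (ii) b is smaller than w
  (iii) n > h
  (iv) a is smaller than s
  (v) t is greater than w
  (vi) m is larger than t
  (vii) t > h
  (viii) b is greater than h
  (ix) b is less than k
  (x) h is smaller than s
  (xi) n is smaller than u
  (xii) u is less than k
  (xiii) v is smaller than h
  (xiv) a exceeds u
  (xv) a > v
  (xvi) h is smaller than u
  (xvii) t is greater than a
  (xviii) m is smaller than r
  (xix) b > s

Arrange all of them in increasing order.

Each adjacent pair is fixed by a given relation: v < h; h < n; n < u; u < a; a < s; s < b; b < w; w < t; t < m; m < r; r < k. Chaining them end to end gives the full order.

v < h < n < u < a < s < b < w < t < m < r < k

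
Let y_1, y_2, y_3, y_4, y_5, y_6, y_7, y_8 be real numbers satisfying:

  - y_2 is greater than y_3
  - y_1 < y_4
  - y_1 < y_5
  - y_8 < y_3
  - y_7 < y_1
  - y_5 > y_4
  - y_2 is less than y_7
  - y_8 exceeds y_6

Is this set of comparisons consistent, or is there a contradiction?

consistent

Every relation is compatible with y_6 < y_8 < y_3 < y_2 < y_7 < y_1 < y_4 < y_5; the set is consistent.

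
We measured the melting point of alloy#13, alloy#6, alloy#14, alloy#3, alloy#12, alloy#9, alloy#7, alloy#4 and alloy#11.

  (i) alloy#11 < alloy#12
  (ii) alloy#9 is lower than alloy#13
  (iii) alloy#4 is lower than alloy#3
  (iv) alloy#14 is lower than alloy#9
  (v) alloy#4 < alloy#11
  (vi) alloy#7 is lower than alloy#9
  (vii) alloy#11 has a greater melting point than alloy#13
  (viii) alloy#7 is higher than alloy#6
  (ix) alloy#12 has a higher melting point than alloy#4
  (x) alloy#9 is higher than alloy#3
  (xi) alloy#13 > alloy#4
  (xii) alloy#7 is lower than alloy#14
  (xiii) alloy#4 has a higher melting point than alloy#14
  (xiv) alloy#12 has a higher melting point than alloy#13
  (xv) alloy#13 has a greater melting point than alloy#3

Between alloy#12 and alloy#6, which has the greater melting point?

The relevant relations are alloy#6 < alloy#7; alloy#7 < alloy#14; alloy#14 < alloy#4; alloy#4 < alloy#3; alloy#3 < alloy#9; alloy#9 < alloy#13; alloy#13 < alloy#11; alloy#11 < alloy#12.
Chaining these gives alloy#6 < alloy#7 < alloy#14 < alloy#4 < alloy#3 < alloy#9 < alloy#13 < alloy#11 < alloy#12.
So alloy#6 < alloy#12; alloy#12 is the higher of the two.

alloy#12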